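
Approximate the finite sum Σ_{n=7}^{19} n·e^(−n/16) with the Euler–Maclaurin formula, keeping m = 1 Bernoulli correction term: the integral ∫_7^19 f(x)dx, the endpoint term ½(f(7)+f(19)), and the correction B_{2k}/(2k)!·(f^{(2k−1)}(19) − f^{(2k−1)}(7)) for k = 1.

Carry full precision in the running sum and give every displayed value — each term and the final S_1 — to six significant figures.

S_1 ≈ 71.9304

∫_7^19 x·e^(−x/16) dx evaluates to 66.8083.
½[f(7) + f(19)] = ½[4.51954 + 5.79467] = 5.15711.
So far: 71.9654.
Order-1 term: 1/12 · (-0.0571843 − 0.363177) = -0.0350301.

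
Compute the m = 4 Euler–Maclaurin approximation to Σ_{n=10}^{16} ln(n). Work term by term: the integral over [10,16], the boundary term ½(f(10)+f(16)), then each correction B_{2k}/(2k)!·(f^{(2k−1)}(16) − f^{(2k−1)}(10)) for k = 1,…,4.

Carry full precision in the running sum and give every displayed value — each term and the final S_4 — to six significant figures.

S_4 ≈ 17.8700

The integral term ∫_10^16 ln(x) dx = 15.3356.
½[f(10) + f(16)] = ½[2.30259 + 2.77259] = 2.53759.
So far: 17.8732.
Correction k=1: B_{2}/2! · (f^{(1)}(16) − f^{(1)}(10)) = 1/12 · (0.0625000 − 0.100000) = -0.00312500.
Running total after k=1: 17.8700.
Correction k=2: B_{4}/4! · (f^{(3)}(16) − f^{(3)}(10)) = −1/720 · (0.000488281 − 0.00200000) = 2.09961e-06.
Running total after k=2: 17.8700.
Correction k=3: B_{6}/6! · (f^{(5)}(16) − f^{(5)}(10)) = 1/30240 · (2.28882e-05 − 0.000240000) = -7.17962e-09.
Running total after k=3: 17.8700.
Correction k=4: B_{8}/8! · (f^{(7)}(16) − f^{(7)}(10)) = −1/1209600 · (2.68221e-06 − 7.20000e-05) = 5.73064e-11.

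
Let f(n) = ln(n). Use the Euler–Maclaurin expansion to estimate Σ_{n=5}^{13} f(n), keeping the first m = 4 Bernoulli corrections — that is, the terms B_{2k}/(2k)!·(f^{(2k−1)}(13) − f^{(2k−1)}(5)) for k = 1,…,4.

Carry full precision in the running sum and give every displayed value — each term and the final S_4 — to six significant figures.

∫_5^13 ln(x) dx evaluates to 17.2972.
Endpoint term: (f(5) + f(13))/2 = (1.60944 + 2.56495)/2 = 2.08719.
Integral + boundary = 19.3843.
k=1: B_{2}/(2)! × [f^{(1)}(13) − f^{(1)}(5)] = 1/12 × (0.0769231 − 0.200000) = -0.0102564.
After k=1: 19.3741.
k=2: B_{4}/(4)! × [f^{(3)}(13) − f^{(3)}(5)] = −1/720 × (0.000910332 − 0.0160000) = 2.09579e-05.
After k=2: 19.3741.
k=3: B_{6}/(6)! × [f^{(5)}(13) − f^{(5)}(5)] = 1/30240 × (6.46390e-05 − 0.00768000) = -2.51831e-07.
After k=3: 19.3741.
k=4: B_{8}/(8)! × [f^{(7)}(13) − f^{(7)}(5)] = −1/1209600 × (1.14744e-05 − 0.00921600) = 7.60956e-09.

S_4 ≈ 19.3741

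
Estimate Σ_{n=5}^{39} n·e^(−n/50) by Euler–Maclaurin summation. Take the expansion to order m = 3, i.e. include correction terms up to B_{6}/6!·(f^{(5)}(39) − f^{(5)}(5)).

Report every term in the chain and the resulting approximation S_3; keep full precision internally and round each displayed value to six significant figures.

∫_5^39 x·e^(−x/50) dx evaluates to 448.396.
½[f(5) + f(39)] = ½[4.52419 + 17.8778] = 11.2010.
So far: 459.597.
Correction k=1: B_{2}/2! · (f^{(1)}(39) − f^{(1)}(5)) = 1/12 · (0.100849 − 0.814354) = -0.0594587.
After k=1: 459.538.
Correction k=2: B_{4}/4! · (f^{(3)}(39) − f^{(3)}(5)) = −1/720 · (0.000407065 − 0.00104961) = 8.92426e-07.
After k=2: 459.538.
Correction k=3: B_{6}/6! · (f^{(5)}(39) − f^{(5)}(5)) = 1/30240 · (3.09516e-07 − 7.09393e-07) = -1.32234e-11.

S_3 ≈ 459.538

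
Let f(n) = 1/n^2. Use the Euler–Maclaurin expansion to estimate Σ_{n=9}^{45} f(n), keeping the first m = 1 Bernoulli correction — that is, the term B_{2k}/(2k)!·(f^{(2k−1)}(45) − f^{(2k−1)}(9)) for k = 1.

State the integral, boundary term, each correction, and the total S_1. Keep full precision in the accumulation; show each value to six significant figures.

The integral term ∫_9^45 1/x^2 dx = 0.0888889.
Endpoint term: (f(9) + f(45))/2 = (0.0123457 + 0.000493827)/2 = 0.00641975.
Running total after boundary: 0.0953086.
Order-1 term: 1/12 · (-2.19479e-05 − (-0.00274348)) = 0.000226795.

S_1 ≈ 0.0955354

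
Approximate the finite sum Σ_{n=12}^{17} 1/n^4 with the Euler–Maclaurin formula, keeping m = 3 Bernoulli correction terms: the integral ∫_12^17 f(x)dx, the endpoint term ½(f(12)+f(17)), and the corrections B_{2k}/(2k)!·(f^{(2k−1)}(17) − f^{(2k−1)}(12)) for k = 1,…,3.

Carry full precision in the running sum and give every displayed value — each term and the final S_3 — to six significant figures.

S_3 ≈ 0.000156254

∫_12^17 1/x^4 dx evaluates to 0.000125054.
Boundary: ½(f(12) + f(17)) = ½(4.82253e-05 + 1.19730e-05) = 3.00992e-05.
So far: 0.000155153.
Order-1 term: 1/12 · (-2.81719e-06 − (-1.60751e-05)) = 1.10483e-06.
Running total after k=1: 0.000156258.
Order-2 term: −1/720 · (-2.92441e-07 − (-3.34898e-06)) = -4.24519e-09.
Running total after k=2: 0.000156254.
Order-3 term: 1/30240 · (-5.66668e-08 − (-1.30238e-06)) = 4.11943e-11.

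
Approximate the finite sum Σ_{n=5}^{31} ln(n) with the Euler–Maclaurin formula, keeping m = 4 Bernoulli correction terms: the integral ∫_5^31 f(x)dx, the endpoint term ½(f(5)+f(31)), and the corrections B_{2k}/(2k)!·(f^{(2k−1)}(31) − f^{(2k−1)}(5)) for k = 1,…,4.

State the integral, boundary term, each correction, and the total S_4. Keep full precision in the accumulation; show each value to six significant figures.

S_4 ≈ 74.9142

∫_5^31 ln(x) dx evaluates to 72.4064.
Boundary: ½(f(5) + f(31)) = ½(1.60944 + 3.43399) = 2.52171.
Running total after boundary: 74.9281.
Order-1 term: 1/12 · (0.0322581 − 0.200000) = -0.0139785.
Running total after k=1: 74.9141.
Order-2 term: −1/720 · (6.71344e-05 − 0.0160000) = 2.21290e-05.
Running total after k=2: 74.9142.
Order-3 term: 1/30240 · (8.38306e-07 − 0.00768000) = -2.53941e-07.
Running total after k=3: 74.9142.
Order-4 term: −1/1209600 · (2.61698e-08 − 0.00921600) = 7.61903e-09.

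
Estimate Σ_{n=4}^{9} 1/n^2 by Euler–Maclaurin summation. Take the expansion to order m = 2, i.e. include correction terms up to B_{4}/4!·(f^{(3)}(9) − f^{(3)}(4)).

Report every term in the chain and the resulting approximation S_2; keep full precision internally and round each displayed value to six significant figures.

S_2 ≈ 0.178655

The integral term ∫_4^9 1/x^2 dx = 0.138889.
Endpoint term: (f(4) + f(9))/2 = (0.0625000 + 0.0123457)/2 = 0.0374228.
Integral + boundary = 0.176312.
k=1: B_{2}/(2)! × [f^{(1)}(9) − f^{(1)}(4)] = 1/12 × (-0.00274348 − (-0.0312500)) = 0.00237554.
Running total after k=1: 0.178687.
k=2: B_{4}/(4)! × [f^{(3)}(9) − f^{(3)}(4)] = −1/720 × (-0.000406442 − (-0.0234375)) = -3.19876e-05.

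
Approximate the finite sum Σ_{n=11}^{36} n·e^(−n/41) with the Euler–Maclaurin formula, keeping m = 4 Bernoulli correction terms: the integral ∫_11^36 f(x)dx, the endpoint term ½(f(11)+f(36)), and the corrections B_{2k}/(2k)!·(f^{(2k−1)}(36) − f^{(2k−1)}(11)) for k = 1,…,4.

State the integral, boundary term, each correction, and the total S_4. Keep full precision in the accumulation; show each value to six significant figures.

S_4 ≈ 329.923

∫_11^36 x·e^(−x/41) dx evaluates to 318.279.
Endpoint term: (f(11) + f(36))/2 = (8.41152 + 14.9613)/2 = 11.6864.
So far: 329.965.
Correction k=1: B_{2}/2! · (f^{(1)}(36) − f^{(1)}(11)) = 1/12 · (0.0506821 − 0.559525) = -0.0424036.
After k=1: 329.923.
Correction k=2: B_{4}/4! · (f^{(3)}(36) − f^{(3)}(11)) = −1/720 · (0.000524609 − 0.00124265) = 9.97277e-07.
After k=2: 329.923.
Correction k=3: B_{6}/6! · (f^{(5)}(36) − f^{(5)}(11)) = 1/30240 · (6.06228e-07 − 1.28046e-06) = -2.22959e-11.
After k=3: 329.923.
Correction k=4: B_{8}/8! · (f^{(7)}(36) − f^{(7)}(11)) = −1/1209600 · (5.35618e-10 − 1.08369e-09) = 4.53100e-16.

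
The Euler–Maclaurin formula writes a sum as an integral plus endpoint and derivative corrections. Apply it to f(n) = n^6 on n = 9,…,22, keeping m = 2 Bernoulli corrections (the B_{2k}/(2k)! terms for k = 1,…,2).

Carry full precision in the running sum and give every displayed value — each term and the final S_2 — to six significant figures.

The integral term ∫_9^22 x^6 dx = 3.55654e+08.
Endpoint term: (f(9) + f(22))/2 = (531441 + 1.13380e+08)/2 = 5.69557e+07.
Running total after boundary: 4.12609e+08.
Correction k=1: B_{2}/2! · (f^{(1)}(22) − f^{(1)}(9)) = 1/12 · (3.09218e+07 − 354294) = 2.54729e+06.
Partial sum through k=1: 4.15157e+08.
Correction k=2: B_{4}/4! · (f^{(3)}(22) − f^{(3)}(9)) = −1/720 · (1.27776e+06 − 87480.0) = -1653.17.

S_2 ≈ 4.15155e+08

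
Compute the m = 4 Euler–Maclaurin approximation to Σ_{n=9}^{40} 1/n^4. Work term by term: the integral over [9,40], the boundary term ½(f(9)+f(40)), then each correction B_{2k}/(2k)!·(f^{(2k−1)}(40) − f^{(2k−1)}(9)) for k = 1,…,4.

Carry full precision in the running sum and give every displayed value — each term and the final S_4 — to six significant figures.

Integral: ∫_9^40 1/x^4 dx = 0.000452039.
Endpoint term: (f(9) + f(40))/2 = (0.000152416 + 3.90625e-07)/2 = 7.64032e-05.
Running total after boundary: 0.000528442.
Order-1 term: 1/12 · (-3.90625e-08 − (-6.77404e-05)) = 5.64177e-06.
Running total after k=1: 0.000534084.
Order-2 term: −1/720 · (-7.32422e-10 − (-2.50890e-05)) = -3.48448e-08.
Running total after k=2: 0.000534049.
Order-3 term: 1/30240 · (-2.56348e-11 − (-1.73455e-05)) = 5.73594e-10.
Running total after k=3: 0.000534050.
Order-4 term: −1/1209600 · (-1.44196e-12 − (-1.92728e-05)) = -1.59332e-11.

S_4 ≈ 0.000534050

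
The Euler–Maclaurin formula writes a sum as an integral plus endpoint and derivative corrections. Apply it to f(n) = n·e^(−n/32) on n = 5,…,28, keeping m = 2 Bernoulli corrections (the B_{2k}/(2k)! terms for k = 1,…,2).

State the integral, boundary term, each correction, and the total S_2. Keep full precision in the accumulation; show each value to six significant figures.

The integral term ∫_5^28 x·e^(−x/32) dx = 212.354.
Boundary: ½(f(5) + f(28)) = ½(4.27673 + 11.6721) = 7.97443.
So far: 220.328.
Correction k=1: B_{2}/2! · (f^{(1)}(28) − f^{(1)}(5)) = 1/12 · (0.0521078 − 0.721698) = -0.0557992.
Running total after k=1: 220.272.
Correction k=2: B_{4}/4! · (f^{(3)}(28) − f^{(3)}(5)) = −1/720 · (0.000865070 − 0.00237538) = 2.09765e-06.

S_2 ≈ 220.272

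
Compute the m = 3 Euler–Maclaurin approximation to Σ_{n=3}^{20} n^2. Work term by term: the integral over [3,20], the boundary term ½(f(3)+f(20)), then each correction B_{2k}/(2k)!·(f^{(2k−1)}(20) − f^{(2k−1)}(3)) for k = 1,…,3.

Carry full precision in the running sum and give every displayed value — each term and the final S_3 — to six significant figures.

S_3 ≈ 2865.00

Integral: ∫_3^20 x^2 dx = 2657.67.
Endpoint term: (f(3) + f(20))/2 = (9.00000 + 400.000)/2 = 204.500.
So far: 2862.17.
Correction k=1: B_{2}/2! · (f^{(1)}(20) − f^{(1)}(3)) = 1/12 · (40.0000 − 6.00000) = 2.83333.
After k=1: 2865.00.
Correction k=2: B_{4}/4! · (f^{(3)}(20) − f^{(3)}(3)) = −1/720 · (0.00000 − 0.00000) = 0.00000.
After k=2: 2865.00.
Correction k=3: B_{6}/6! · (f^{(5)}(20) − f^{(5)}(3)) = 1/30240 · (0.00000 − 0.00000) = 0.00000.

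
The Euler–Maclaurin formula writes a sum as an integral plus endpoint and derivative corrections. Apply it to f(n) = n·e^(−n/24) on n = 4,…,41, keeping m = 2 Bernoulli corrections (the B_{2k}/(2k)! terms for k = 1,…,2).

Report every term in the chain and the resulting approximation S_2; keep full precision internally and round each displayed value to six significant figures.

The integral term ∫_4^41 x·e^(−x/24) dx = 286.214.
½[f(4) + f(41)] = ½[3.38593 + 7.42787] = 5.40690.
Integral + boundary = 291.621.
Correction k=1: B_{2}/2! · (f^{(1)}(41) − f^{(1)}(4)) = 1/12 · (-0.128327 − 0.705401) = -0.0694774.
Partial sum through k=1: 291.552.
Correction k=2: B_{4}/4! · (f^{(3)}(41) − f^{(3)}(4)) = −1/720 · (0.000406264 − 0.00416383) = 5.21884e-06.

S_2 ≈ 291.552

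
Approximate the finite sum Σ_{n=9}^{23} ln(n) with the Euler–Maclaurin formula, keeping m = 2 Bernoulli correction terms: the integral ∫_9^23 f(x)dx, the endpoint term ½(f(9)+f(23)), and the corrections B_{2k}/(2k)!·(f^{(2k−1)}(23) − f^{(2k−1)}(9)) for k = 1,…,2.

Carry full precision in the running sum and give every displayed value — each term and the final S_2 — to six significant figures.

∫_9^23 ln(x) dx evaluates to 38.3413.
Endpoint term: (f(9) + f(23))/2 = (2.19722 + 3.13549)/2 = 2.66636.
Running total after boundary: 41.0077.
Correction k=1: B_{2}/2! · (f^{(1)}(23) − f^{(1)}(9)) = 1/12 · (0.0434783 − 0.111111) = -0.00563607.
Running total after k=1: 41.0021.
Correction k=2: B_{4}/4! · (f^{(3)}(23) − f^{(3)}(9)) = −1/720 · (0.000164379 − 0.00274348) = 3.58209e-06.

S_2 ≈ 41.0021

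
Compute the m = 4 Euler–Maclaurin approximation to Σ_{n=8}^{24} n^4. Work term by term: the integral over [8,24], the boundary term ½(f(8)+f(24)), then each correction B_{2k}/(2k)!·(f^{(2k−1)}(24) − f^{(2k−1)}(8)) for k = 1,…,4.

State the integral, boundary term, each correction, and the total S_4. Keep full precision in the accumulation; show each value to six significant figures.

S_4 ≈ 1.75834e+06

∫_8^24 x^4 dx evaluates to 1.58597e+06.
½[f(8) + f(24)] = ½[4096.00 + 331776] = 167936.
Running total after boundary: 1.75391e+06.
k=1: B_{2}/(2)! × [f^{(1)}(24) − f^{(1)}(8)] = 1/12 × (55296.0 − 2048.00) = 4437.33.
Running total after k=1: 1.75834e+06.
k=2: B_{4}/(4)! × [f^{(3)}(24) − f^{(3)}(8)] = −1/720 × (576.000 − 192.000) = -0.533333.
Running total after k=2: 1.75834e+06.
k=3: B_{6}/(6)! × [f^{(5)}(24) − f^{(5)}(8)] = 1/30240 × (0.00000 − 0.00000) = 0.00000.
Running total after k=3: 1.75834e+06.
k=4: B_{8}/(8)! × [f^{(7)}(24) − f^{(7)}(8)] = −1/1209600 × (0.00000 − 0.00000) = 0.00000.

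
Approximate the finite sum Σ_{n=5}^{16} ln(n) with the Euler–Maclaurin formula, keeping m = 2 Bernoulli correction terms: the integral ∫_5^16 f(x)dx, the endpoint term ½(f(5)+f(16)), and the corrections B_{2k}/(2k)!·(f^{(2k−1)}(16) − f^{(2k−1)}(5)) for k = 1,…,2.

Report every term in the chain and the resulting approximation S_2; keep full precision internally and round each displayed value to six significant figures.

S_2 ≈ 27.4938

The integral term ∫_5^16 ln(x) dx = 25.3142.
Endpoint term: (f(5) + f(16))/2 = (1.60944 + 2.77259)/2 = 2.19101.
Running total after boundary: 27.5052.
Order-1 term: 1/12 · (0.0625000 − 0.200000) = -0.0114583.
Partial sum through k=1: 27.4938.
Order-2 term: −1/720 · (0.000488281 − 0.0160000) = 2.15441e-05.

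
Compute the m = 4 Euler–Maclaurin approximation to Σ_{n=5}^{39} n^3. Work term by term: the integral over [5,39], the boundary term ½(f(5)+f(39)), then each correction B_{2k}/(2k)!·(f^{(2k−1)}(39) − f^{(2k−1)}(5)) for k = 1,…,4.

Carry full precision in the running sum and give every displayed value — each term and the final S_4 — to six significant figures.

Integral: ∫_5^39 x^3 dx = 578204.
Boundary: ½(f(5) + f(39)) = ½(125.000 + 59319.0) = 29722.0.
So far: 607926.
Correction k=1: B_{2}/2! · (f^{(1)}(39) − f^{(1)}(5)) = 1/12 · (4563.00 − 75.0000) = 374.000.
After k=1: 608300.
Correction k=2: B_{4}/4! · (f^{(3)}(39) − f^{(3)}(5)) = −1/720 · (6.00000 − 6.00000) = 0.00000.
After k=2: 608300.
Correction k=3: B_{6}/6! · (f^{(5)}(39) − f^{(5)}(5)) = 1/30240 · (0.00000 − 0.00000) = 0.00000.
After k=3: 608300.
Correction k=4: B_{8}/8! · (f^{(7)}(39) − f^{(7)}(5)) = −1/1209600 · (0.00000 − 0.00000) = 0.00000.

S_4 ≈ 608300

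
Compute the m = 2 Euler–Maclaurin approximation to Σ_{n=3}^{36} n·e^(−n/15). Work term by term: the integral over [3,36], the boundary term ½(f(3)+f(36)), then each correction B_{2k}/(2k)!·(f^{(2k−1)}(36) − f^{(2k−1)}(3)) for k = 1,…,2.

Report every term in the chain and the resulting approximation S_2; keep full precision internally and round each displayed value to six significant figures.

S_2 ≈ 154.454

Integral: ∫_3^36 x·e^(−x/15) dx = 151.658.
Boundary: ½(f(3) + f(36)) = ½(2.45619 + 3.26585) = 2.86102.
So far: 154.519.
Order-1 term: 1/12 · (-0.127005 − 0.654985) = -0.0651658.
After k=1: 154.454.
Order-2 term: −1/720 · (0.000241915 − 0.0101886) = 1.38149e-05.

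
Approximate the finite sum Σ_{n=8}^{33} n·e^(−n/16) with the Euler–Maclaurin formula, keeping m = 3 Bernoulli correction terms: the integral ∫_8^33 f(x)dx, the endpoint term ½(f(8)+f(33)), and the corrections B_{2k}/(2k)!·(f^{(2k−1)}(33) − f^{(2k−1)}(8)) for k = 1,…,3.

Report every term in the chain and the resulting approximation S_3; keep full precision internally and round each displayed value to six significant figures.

S_3 ≈ 137.721

The integral term ∫_8^33 x·e^(−x/16) dx = 133.233.
½[f(8) + f(33)] = ½[4.85225 + 4.19548] = 4.52386.
Running total after boundary: 137.757.
Order-1 term: 1/12 · (-0.135082 − 0.303265) = -0.0365289.
After k=1: 137.721.
Order-2 term: −1/720 · (0.000465585 − 0.00592315) = 7.57995e-06.
After k=2: 137.721.
Order-3 term: 1/30240 · (5.69857e-06 − 4.16472e-05) = -1.18878e-09.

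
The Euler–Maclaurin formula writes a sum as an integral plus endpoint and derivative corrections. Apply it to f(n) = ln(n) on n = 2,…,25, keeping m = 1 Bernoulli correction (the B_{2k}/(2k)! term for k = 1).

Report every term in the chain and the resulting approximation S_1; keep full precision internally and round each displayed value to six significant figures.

The integral term ∫_2^25 ln(x) dx = 56.0856.
Endpoint term: (f(2) + f(25))/2 = (0.693147 + 3.21888)/2 = 1.95601.
So far: 58.0416.
Order-1 term: 1/12 · (0.0400000 − 0.500000) = -0.0383333.

S_1 ≈ 58.0033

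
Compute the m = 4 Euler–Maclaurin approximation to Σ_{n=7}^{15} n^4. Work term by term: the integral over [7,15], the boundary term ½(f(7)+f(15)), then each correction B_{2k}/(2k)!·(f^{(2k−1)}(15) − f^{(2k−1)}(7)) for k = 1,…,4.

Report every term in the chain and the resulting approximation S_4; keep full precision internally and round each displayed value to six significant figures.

∫_7^15 x^4 dx evaluates to 148514.
½[f(7) + f(15)] = ½[2401.00 + 50625.0] = 26513.0.
Integral + boundary = 175027.
Correction k=1: B_{2}/2! · (f^{(1)}(15) − f^{(1)}(7)) = 1/12 · (13500.0 − 1372.00) = 1010.67.
Running total after k=1: 176037.
Correction k=2: B_{4}/4! · (f^{(3)}(15) − f^{(3)}(7)) = −1/720 · (360.000 − 168.000) = -0.266667.
Running total after k=2: 176037.
Correction k=3: B_{6}/6! · (f^{(5)}(15) − f^{(5)}(7)) = 1/30240 · (0.00000 − 0.00000) = 0.00000.
Running total after k=3: 176037.
Correction k=4: B_{8}/8! · (f^{(7)}(15) − f^{(7)}(7)) = −1/1209600 · (0.00000 − 0.00000) = 0.00000.

S_4 ≈ 176037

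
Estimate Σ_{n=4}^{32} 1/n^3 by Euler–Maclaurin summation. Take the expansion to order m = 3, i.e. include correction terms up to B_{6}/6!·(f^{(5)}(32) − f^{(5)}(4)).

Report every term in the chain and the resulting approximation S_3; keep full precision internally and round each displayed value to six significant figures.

Integral: ∫_4^32 1/x^3 dx = 0.0307617.
½[f(4) + f(32)] = ½[0.0156250 + 3.05176e-05] = 0.00782776.
So far: 0.0385895.
Order-1 term: 1/12 · (-2.86102e-06 − (-0.0117188)) = 0.000976324.
Partial sum through k=1: 0.0395658.
Order-2 term: −1/720 · (-5.58794e-08 − (-0.0146484)) = -2.03450e-05.
Partial sum through k=2: 0.0395455.
Order-3 term: 1/30240 · (-2.29193e-09 − (-0.0384521)) = 1.27157e-06.

S_3 ≈ 0.0395467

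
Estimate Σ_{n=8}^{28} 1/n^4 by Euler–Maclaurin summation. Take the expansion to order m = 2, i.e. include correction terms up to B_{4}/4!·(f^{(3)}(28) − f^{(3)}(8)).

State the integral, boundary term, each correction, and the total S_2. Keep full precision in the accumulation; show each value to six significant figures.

S_2 ≈ 0.000768814

The integral term ∫_8^28 1/x^4 dx = 0.000635857.
½[f(8) + f(28)] = ½[0.000244141 + 1.62693e-06] = 0.000122884.
Running total after boundary: 0.000758741.
Order-1 term: 1/12 · (-2.32418e-07 − (-0.000122070)) = 1.01532e-05.
Running total after k=1: 0.000768894.
Order-2 term: −1/720 · (-8.89355e-09 − (-5.72205e-05)) = -7.94605e-08.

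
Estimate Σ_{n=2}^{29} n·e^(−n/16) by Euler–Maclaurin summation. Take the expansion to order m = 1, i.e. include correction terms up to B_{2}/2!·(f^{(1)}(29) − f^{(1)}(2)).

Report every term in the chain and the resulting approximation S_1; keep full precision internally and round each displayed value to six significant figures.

S_1 ≈ 139.796

Integral: ∫_2^29 x·e^(−x/16) dx = 136.622.
Endpoint term: (f(2) + f(29))/2 = (1.76499 + 4.73412)/2 = 3.24956.
So far: 139.872.
Correction k=1: B_{2}/2! · (f^{(1)}(29) − f^{(1)}(2)) = 1/12 · (-0.132637 − 0.772185) = -0.0754018.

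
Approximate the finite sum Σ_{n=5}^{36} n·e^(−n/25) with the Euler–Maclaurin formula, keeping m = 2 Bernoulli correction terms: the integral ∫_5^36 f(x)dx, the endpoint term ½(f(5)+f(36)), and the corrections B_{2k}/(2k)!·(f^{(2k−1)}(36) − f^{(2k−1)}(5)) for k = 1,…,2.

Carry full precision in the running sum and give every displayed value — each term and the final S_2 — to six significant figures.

∫_5^36 x·e^(−x/25) dx evaluates to 252.733.
Endpoint term: (f(5) + f(36))/2 = (4.09365 + 8.52940)/2 = 6.31153.
So far: 259.045.
Order-1 term: 1/12 · (-0.104248 − 0.654985) = -0.0632694.
After k=1: 258.981.
Order-2 term: −1/720 · (0.000591372 − 0.00366791) = 4.27298e-06.

S_2 ≈ 258.981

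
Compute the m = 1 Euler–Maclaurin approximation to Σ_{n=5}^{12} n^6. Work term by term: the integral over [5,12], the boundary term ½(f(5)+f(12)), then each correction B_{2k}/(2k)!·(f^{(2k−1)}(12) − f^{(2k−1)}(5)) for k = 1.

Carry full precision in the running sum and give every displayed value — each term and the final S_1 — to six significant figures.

S_1 ≈ 6.73133e+06

∫_5^12 x^6 dx evaluates to 5.10767e+06.
½[f(5) + f(12)] = ½[15625.0 + 2.98598e+06] = 1.50080e+06.
Running total after boundary: 6.60847e+06.
Correction k=1: B_{2}/2! · (f^{(1)}(12) − f^{(1)}(5)) = 1/12 · (1.49299e+06 − 18750.0) = 122854.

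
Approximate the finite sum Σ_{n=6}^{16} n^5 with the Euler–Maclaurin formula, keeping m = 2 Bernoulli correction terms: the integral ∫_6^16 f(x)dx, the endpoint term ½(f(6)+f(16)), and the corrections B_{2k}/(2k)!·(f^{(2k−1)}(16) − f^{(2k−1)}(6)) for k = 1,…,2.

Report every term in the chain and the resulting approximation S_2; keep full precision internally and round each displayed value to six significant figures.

S_2 ≈ 3.34335e+06

∫_6^16 x^5 dx evaluates to 2.78843e+06.
Endpoint term: (f(6) + f(16))/2 = (7776.00 + 1.04858e+06)/2 = 528176.
Integral + boundary = 3.31660e+06.
Correction k=1: B_{2}/2! · (f^{(1)}(16) − f^{(1)}(6)) = 1/12 · (327680 − 6480.00) = 26766.7.
Partial sum through k=1: 3.34337e+06.
Correction k=2: B_{4}/4! · (f^{(3)}(16) − f^{(3)}(6)) = −1/720 · (15360.0 − 2160.00) = -18.3333.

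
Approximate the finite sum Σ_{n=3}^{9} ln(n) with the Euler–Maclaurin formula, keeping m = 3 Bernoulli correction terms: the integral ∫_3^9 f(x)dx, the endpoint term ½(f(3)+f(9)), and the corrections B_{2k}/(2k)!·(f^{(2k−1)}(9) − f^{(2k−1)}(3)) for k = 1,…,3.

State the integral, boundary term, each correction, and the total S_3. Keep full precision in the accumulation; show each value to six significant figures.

S_3 ≈ 12.1087

The integral term ∫_3^9 ln(x) dx = 10.4792.
½[f(3) + f(9)] = ½[1.09861 + 2.19722] = 1.64792.
Integral + boundary = 12.1271.
Correction k=1: B_{2}/2! · (f^{(1)}(9) − f^{(1)}(3)) = 1/12 · (0.111111 − 0.333333) = -0.0185185.
Partial sum through k=1: 12.1086.
Correction k=2: B_{4}/4! · (f^{(3)}(9) − f^{(3)}(3)) = −1/720 · (0.00274348 − 0.0740741) = 9.90703e-05.
Partial sum through k=2: 12.1087.
Correction k=3: B_{6}/6! · (f^{(5)}(9) − f^{(5)}(3)) = 1/30240 · (0.000406442 − 0.0987654) = -3.25261e-06.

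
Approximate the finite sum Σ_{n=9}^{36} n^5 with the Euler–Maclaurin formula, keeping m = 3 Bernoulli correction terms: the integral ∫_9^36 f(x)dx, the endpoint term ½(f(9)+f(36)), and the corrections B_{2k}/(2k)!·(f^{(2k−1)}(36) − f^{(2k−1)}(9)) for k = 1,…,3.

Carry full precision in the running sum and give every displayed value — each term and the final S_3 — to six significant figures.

S_3 ≈ 3.93668e+08

∫_9^36 x^5 dx evaluates to 3.62708e+08.
Boundary: ½(f(9) + f(36)) = ½(59049.0 + 6.04662e+07) = 3.02626e+07.
Integral + boundary = 3.92971e+08.
Correction k=1: B_{2}/2! · (f^{(1)}(36) − f^{(1)}(9)) = 1/12 · (8.39808e+06 − 32805.0) = 697106.
After k=1: 3.93668e+08.
Correction k=2: B_{4}/4! · (f^{(3)}(36) − f^{(3)}(9)) = −1/720 · (77760.0 − 4860.00) = -101.250.
After k=2: 3.93668e+08.
Correction k=3: B_{6}/6! · (f^{(5)}(36) − f^{(5)}(9)) = 1/30240 · (120.000 − 120.000) = 0.00000.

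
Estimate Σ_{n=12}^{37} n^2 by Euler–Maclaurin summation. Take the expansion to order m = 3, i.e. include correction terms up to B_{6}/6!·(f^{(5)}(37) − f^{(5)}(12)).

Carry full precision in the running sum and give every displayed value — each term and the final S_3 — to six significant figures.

∫_12^37 x^2 dx evaluates to 16308.3.
Endpoint term: (f(12) + f(37))/2 = (144.000 + 1369.00)/2 = 756.500.
Integral + boundary = 17064.8.
k=1: B_{2}/(2)! × [f^{(1)}(37) − f^{(1)}(12)] = 1/12 × (74.0000 − 24.0000) = 4.16667.
Partial sum through k=1: 17069.0.
k=2: B_{4}/(4)! × [f^{(3)}(37) − f^{(3)}(12)] = −1/720 × (0.00000 − 0.00000) = 0.00000.
Partial sum through k=2: 17069.0.
k=3: B_{6}/(6)! × [f^{(5)}(37) − f^{(5)}(12)] = 1/30240 × (0.00000 − 0.00000) = 0.00000.

S_3 ≈ 17069.0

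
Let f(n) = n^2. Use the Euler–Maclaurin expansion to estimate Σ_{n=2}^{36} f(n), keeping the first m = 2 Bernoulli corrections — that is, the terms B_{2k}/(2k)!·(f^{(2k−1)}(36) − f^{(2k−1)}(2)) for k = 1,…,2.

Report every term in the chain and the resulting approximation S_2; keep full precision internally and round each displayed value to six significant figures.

S_2 ≈ 16205.0

∫_2^36 x^2 dx evaluates to 15549.3.
Endpoint term: (f(2) + f(36))/2 = (4.00000 + 1296.00)/2 = 650.000.
Running total after boundary: 16199.3.
Order-1 term: 1/12 · (72.0000 − 4.00000) = 5.66667.
After k=1: 16205.0.
Order-2 term: −1/720 · (0.00000 − 0.00000) = 0.00000.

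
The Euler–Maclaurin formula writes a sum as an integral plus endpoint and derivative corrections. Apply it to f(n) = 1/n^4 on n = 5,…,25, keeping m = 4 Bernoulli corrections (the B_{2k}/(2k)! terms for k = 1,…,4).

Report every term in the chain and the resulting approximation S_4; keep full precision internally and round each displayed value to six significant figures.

The integral term ∫_5^25 1/x^4 dx = 0.00264533.
½[f(5) + f(25)] = ½[0.00160000 + 2.56000e-06] = 0.000801280.
Integral + boundary = 0.00344661.
k=1: B_{2}/(2)! × [f^{(1)}(25) − f^{(1)}(5)] = 1/12 × (-4.09600e-07 − (-0.00128000)) = 0.000106633.
Running total after k=1: 0.00355325.
k=2: B_{4}/(4)! × [f^{(3)}(25) − f^{(3)}(5)] = −1/720 × (-1.96608e-08 − (-0.00153600)) = -2.13331e-06.
Running total after k=2: 0.00355111.
k=3: B_{6}/(6)! × [f^{(5)}(25) − f^{(5)}(5)] = 1/30240 × (-1.76161e-09 − (-0.00344064)) = 1.13778e-07.
Running total after k=3: 0.00355123.
k=4: B_{8}/(8)! × [f^{(7)}(25) − f^{(7)}(5)] = −1/1209600 × (-2.53672e-10 − (-0.0123863)) = -1.02400e-08.

S_4 ≈ 0.00355122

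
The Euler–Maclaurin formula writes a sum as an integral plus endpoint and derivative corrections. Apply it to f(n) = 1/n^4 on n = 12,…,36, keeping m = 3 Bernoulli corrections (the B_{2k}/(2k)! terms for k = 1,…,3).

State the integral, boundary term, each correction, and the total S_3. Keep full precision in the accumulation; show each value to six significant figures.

The integral term ∫_12^36 1/x^4 dx = 0.000185757.
½[f(12) + f(36)] = ½[4.82253e-05 + 5.95374e-07] = 2.44103e-05.
Running total after boundary: 0.000210167.
k=1: B_{2}/(2)! × [f^{(1)}(36) − f^{(1)}(12)] = 1/12 × (-6.61527e-08 − (-1.60751e-05)) = 1.33408e-06.
Partial sum through k=1: 0.000211501.
k=2: B_{4}/(4)! × [f^{(3)}(36) − f^{(3)}(12)] = −1/720 × (-1.53131e-09 − (-3.34898e-06)) = -4.64923e-09.
Partial sum through k=2: 0.000211497.
k=3: B_{6}/(6)! × [f^{(5)}(36) − f^{(5)}(12)] = 1/30240 × (-6.61678e-11 − (-1.30238e-06)) = 4.30660e-11.

S_3 ≈ 0.000211497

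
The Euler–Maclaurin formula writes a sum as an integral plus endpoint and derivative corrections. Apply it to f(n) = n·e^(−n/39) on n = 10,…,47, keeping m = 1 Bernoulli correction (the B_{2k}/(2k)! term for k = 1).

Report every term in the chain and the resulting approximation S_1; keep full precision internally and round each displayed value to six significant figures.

The integral term ∫_10^47 x·e^(−x/39) dx = 473.740.
Endpoint term: (f(10) + f(47))/2 = (7.73824 + 14.0837)/2 = 10.9110.
Running total after boundary: 484.651.
k=1: B_{2}/(2)! × [f^{(1)}(47) − f^{(1)}(10)] = 1/12 × (-0.0614674 − 0.575408) = -0.0530729.

S_1 ≈ 484.598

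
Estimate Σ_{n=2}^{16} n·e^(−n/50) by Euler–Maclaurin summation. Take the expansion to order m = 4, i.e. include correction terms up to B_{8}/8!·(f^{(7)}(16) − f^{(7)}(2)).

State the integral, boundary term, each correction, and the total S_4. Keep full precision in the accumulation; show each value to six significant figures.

The integral term ∫_2^16 x·e^(−x/50) dx = 101.761.
Endpoint term: (f(2) + f(16))/2 = (1.92158 + 11.6184)/2 = 6.76998.
Integral + boundary = 108.531.
Correction k=1: B_{2}/2! · (f^{(1)}(16) − f^{(1)}(2)) = 1/12 · (0.493781 − 0.922358) = -0.0357147.
Partial sum through k=1: 108.495.
Correction k=2: B_{4}/4! · (f^{(3)}(16) − f^{(3)}(2)) = −1/720 · (0.000778432 − 0.00113757) = 4.98810e-07.
Partial sum through k=2: 108.495.
Correction k=3: B_{6}/6! · (f^{(5)}(16) − f^{(5)}(2)) = 1/30240 · (5.43740e-07 − 7.62482e-07) = -7.23354e-12.
Partial sum through k=3: 108.495.
Correction k=4: B_{8}/8! · (f^{(7)}(16) − f^{(7)}(2)) = −1/1209600 · (3.10443e-10 − 4.27974e-10) = 9.71650e-17.

S_4 ≈ 108.495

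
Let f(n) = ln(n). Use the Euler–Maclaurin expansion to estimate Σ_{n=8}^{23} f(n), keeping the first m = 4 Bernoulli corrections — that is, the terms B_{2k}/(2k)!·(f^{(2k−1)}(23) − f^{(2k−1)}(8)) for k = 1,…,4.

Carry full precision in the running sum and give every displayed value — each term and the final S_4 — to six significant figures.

∫_8^23 ln(x) dx evaluates to 40.4808.
½[f(8) + f(23)] = ½[2.07944 + 3.13549] = 2.60747.
Running total after boundary: 43.0883.
k=1: B_{2}/(2)! × [f^{(1)}(23) − f^{(1)}(8)] = 1/12 × (0.0434783 − 0.125000) = -0.00679348.
Running total after k=1: 43.0815.
k=2: B_{4}/(4)! × [f^{(3)}(23) − f^{(3)}(8)] = −1/720 × (0.000164379 − 0.00390625) = 5.19704e-06.
Running total after k=2: 43.0815.
k=3: B_{6}/(6)! × [f^{(5)}(23) − f^{(5)}(8)] = 1/30240 × (3.72883e-06 − 0.000732422) = -2.40970e-08.
Running total after k=3: 43.0815.
k=4: B_{8}/(8)! × [f^{(7)}(23) − f^{(7)}(8)] = −1/1209600 × (2.11465e-07 − 0.000343323) = 2.83657e-10.

S_4 ≈ 43.0815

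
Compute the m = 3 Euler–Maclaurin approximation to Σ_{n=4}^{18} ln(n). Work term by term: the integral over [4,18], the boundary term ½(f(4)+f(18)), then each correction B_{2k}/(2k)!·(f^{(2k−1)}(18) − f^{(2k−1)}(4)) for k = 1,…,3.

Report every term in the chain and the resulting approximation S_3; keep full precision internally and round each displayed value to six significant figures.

S_3 ≈ 34.6037

The integral term ∫_4^18 ln(x) dx = 32.4815.
½[f(4) + f(18)] = ½[1.38629 + 2.89037] = 2.13833.
Running total after boundary: 34.6198.
k=1: B_{2}/(2)! × [f^{(1)}(18) − f^{(1)}(4)] = 1/12 × (0.0555556 − 0.250000) = -0.0162037.
Partial sum through k=1: 34.6036.
k=2: B_{4}/(4)! × [f^{(3)}(18) − f^{(3)}(4)] = −1/720 × (0.000342936 − 0.0312500) = 4.29265e-05.
Partial sum through k=2: 34.6037.
k=3: B_{6}/(6)! × [f^{(5)}(18) − f^{(5)}(4)] = 1/30240 × (1.27013e-05 − 0.0234375) = -7.74630e-07.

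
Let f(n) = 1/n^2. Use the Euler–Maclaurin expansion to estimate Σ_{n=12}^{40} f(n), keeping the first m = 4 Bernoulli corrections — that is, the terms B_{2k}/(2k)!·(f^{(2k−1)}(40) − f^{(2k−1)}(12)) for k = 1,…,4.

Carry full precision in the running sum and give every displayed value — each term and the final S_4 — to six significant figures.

Integral: ∫_12^40 1/x^2 dx = 0.0583333.
Endpoint term: (f(12) + f(40))/2 = (0.00694444 + 0.000625000)/2 = 0.00378472.
So far: 0.0621181.
Correction k=1: B_{2}/2! · (f^{(1)}(40) − f^{(1)}(12)) = 1/12 · (-3.12500e-05 − (-0.00115741)) = 9.38465e-05.
Partial sum through k=1: 0.0622119.
Correction k=2: B_{4}/4! · (f^{(3)}(40) − f^{(3)}(12)) = −1/720 · (-2.34375e-07 − (-9.64506e-05)) = -1.33634e-07.
Partial sum through k=2: 0.0622118.
Correction k=3: B_{6}/6! · (f^{(5)}(40) − f^{(5)}(12)) = 1/30240 · (-4.39453e-09 − (-2.00939e-05)) = 6.64335e-10.
Partial sum through k=3: 0.0622118.
Correction k=4: B_{8}/8! · (f^{(7)}(40) − f^{(7)}(12)) = −1/1209600 · (-1.53809e-10 − (-7.81429e-06)) = -6.46010e-12.

S_4 ≈ 0.0622118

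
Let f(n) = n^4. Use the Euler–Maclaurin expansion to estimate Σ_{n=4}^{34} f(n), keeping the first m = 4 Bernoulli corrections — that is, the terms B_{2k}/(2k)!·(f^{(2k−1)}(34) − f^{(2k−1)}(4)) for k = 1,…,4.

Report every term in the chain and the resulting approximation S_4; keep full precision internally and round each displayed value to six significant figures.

S_4 ≈ 9.76826e+06

The integral term ∫_4^34 x^4 dx = 9.08688e+06.
½[f(4) + f(34)] = ½[256.000 + 1.33634e+06] = 668296.
Integral + boundary = 9.75518e+06.
k=1: B_{2}/(2)! × [f^{(1)}(34) − f^{(1)}(4)] = 1/12 × (157216 − 256.000) = 13080.0.
After k=1: 9.76826e+06.
k=2: B_{4}/(4)! × [f^{(3)}(34) − f^{(3)}(4)] = −1/720 × (816.000 − 96.0000) = -1.00000.
After k=2: 9.76826e+06.
k=3: B_{6}/(6)! × [f^{(5)}(34) − f^{(5)}(4)] = 1/30240 × (0.00000 − 0.00000) = 0.00000.
After k=3: 9.76826e+06.
k=4: B_{8}/(8)! × [f^{(7)}(34) − f^{(7)}(4)] = −1/1209600 × (0.00000 − 0.00000) = 0.00000.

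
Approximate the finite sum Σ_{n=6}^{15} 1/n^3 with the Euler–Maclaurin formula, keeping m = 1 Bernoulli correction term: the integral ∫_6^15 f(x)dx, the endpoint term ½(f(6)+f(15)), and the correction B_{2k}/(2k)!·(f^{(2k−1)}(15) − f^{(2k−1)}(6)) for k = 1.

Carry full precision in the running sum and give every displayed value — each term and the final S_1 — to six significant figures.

∫_6^15 1/x^3 dx evaluates to 0.0116667.
Boundary: ½(f(6) + f(15)) = ½(0.00462963 + 0.000296296) = 0.00246296.
So far: 0.0141296.
Order-1 term: 1/12 · (-5.92593e-05 − (-0.00231481)) = 0.000187963.

S_1 ≈ 0.0143176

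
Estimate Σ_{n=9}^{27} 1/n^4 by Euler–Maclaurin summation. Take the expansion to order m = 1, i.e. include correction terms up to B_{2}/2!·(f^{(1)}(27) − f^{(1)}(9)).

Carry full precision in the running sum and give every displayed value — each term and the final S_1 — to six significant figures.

∫_9^27 1/x^4 dx evaluates to 0.000440312.
Endpoint term: (f(9) + f(27))/2 = (0.000152416 + 1.88168e-06)/2 = 7.71487e-05.
Running total after boundary: 0.000517461.
Correction k=1: B_{2}/2! · (f^{(1)}(27) − f^{(1)}(9)) = 1/12 · (-2.78767e-07 − (-6.77404e-05)) = 5.62180e-06.

S_1 ≈ 0.000523083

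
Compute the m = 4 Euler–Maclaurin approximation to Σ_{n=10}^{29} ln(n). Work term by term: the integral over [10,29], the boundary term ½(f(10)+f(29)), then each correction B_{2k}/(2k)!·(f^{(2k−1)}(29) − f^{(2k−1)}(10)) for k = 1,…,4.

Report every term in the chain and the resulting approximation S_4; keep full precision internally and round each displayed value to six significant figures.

S_4 ≈ 58.4552

The integral term ∫_10^29 ln(x) dx = 55.6257.
Endpoint term: (f(10) + f(29))/2 = (2.30259 + 3.36730)/2 = 2.83494.
Running total after boundary: 58.4607.
Correction k=1: B_{2}/2! · (f^{(1)}(29) − f^{(1)}(10)) = 1/12 · (0.0344828 − 0.100000) = -0.00545977.
Running total after k=1: 58.4552.
Correction k=2: B_{4}/4! · (f^{(3)}(29) − f^{(3)}(10)) = −1/720 · (8.20042e-05 − 0.00200000) = 2.66388e-06.
Running total after k=2: 58.4552.
Correction k=3: B_{6}/6! · (f^{(5)}(29) − f^{(5)}(10)) = 1/30240 · (1.17010e-06 − 0.000240000) = -7.89781e-09.
Running total after k=3: 58.4552.
Correction k=4: B_{8}/8! · (f^{(7)}(29) − f^{(7)}(10)) = −1/1209600 · (4.17394e-08 − 7.20000e-05) = 5.94893e-11.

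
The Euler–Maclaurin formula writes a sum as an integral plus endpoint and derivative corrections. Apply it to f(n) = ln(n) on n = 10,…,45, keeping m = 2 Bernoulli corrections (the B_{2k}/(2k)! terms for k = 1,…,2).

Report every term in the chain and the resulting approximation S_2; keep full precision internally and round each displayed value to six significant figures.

The integral term ∫_10^45 ln(x) dx = 113.274.
Endpoint term: (f(10) + f(45))/2 = (2.30259 + 3.80666)/2 = 3.05462.
Running total after boundary: 116.329.
Correction k=1: B_{2}/2! · (f^{(1)}(45) − f^{(1)}(10)) = 1/12 · (0.0222222 − 0.100000) = -0.00648148.
Partial sum through k=1: 116.322.
Correction k=2: B_{4}/4! · (f^{(3)}(45) − f^{(3)}(10)) = −1/720 · (2.19479e-05 − 0.00200000) = 2.74729e-06.

S_2 ≈ 116.322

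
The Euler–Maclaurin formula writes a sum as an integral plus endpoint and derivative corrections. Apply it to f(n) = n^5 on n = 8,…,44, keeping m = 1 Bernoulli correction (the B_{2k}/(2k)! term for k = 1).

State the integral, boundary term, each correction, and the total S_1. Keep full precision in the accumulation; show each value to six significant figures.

∫_8^44 x^5 dx evaluates to 1.20934e+09.
Endpoint term: (f(8) + f(44))/2 = (32768.0 + 1.64916e+08)/2 = 8.24745e+07.
Running total after boundary: 1.29182e+09.
Order-1 term: 1/12 · (1.87405e+07 − 20480.0) = 1.56000e+06.

S_1 ≈ 1.29338e+09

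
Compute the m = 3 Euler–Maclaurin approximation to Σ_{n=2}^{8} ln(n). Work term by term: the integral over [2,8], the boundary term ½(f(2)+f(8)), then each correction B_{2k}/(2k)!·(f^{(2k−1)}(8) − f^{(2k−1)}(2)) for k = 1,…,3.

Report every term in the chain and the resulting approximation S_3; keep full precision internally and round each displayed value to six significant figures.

Integral: ∫_2^8 ln(x) dx = 9.24924.
½[f(2) + f(8)] = ½[0.693147 + 2.07944] = 1.38629.
Running total after boundary: 10.6355.
Correction k=1: B_{2}/2! · (f^{(1)}(8) − f^{(1)}(2)) = 1/12 · (0.125000 − 0.500000) = -0.0312500.
After k=1: 10.6043.
Correction k=2: B_{4}/4! · (f^{(3)}(8) − f^{(3)}(2)) = −1/720 · (0.00390625 − 0.250000) = 0.000341797.
After k=2: 10.6046.
Correction k=3: B_{6}/6! · (f^{(5)}(8) − f^{(5)}(2)) = 1/30240 · (0.000732422 − 0.750000) = -2.47774e-05.

S_3 ≈ 10.6046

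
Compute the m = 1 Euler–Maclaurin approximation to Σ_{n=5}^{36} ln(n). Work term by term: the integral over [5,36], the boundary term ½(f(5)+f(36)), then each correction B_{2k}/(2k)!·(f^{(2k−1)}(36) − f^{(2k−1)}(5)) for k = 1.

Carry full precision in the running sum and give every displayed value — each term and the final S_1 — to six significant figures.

The integral term ∫_5^36 ln(x) dx = 89.9595.
Boundary: ½(f(5) + f(36)) = ½(1.60944 + 3.58352) = 2.59648.
Running total after boundary: 92.5560.
Correction k=1: B_{2}/2! · (f^{(1)}(36) − f^{(1)}(5)) = 1/12 · (0.0277778 − 0.200000) = -0.0143519.

S_1 ≈ 92.5416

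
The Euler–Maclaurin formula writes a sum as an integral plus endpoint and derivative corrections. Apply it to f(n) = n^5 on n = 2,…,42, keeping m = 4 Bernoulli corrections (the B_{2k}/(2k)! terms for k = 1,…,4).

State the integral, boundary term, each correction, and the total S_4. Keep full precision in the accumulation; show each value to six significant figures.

S_4 ≈ 9.81481e+08

∫_2^42 x^5 dx evaluates to 9.14839e+08.
Endpoint term: (f(2) + f(42))/2 = (32.0000 + 1.30691e+08)/2 = 6.53456e+07.
Integral + boundary = 9.80184e+08.
k=1: B_{2}/(2)! × [f^{(1)}(42) − f^{(1)}(2)] = 1/12 × (1.55585e+07 − 80.0000) = 1.29653e+06.
Partial sum through k=1: 9.81481e+08.
k=2: B_{4}/(4)! × [f^{(3)}(42) − f^{(3)}(2)] = −1/720 × (105840 − 240.000) = -146.667.
Partial sum through k=2: 9.81481e+08.
k=3: B_{6}/(6)! × [f^{(5)}(42) − f^{(5)}(2)] = 1/30240 × (120.000 − 120.000) = 0.00000.
Partial sum through k=3: 9.81481e+08.
k=4: B_{8}/(8)! × [f^{(7)}(42) − f^{(7)}(2)] = −1/1209600 × (0.00000 − 0.00000) = 0.00000.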